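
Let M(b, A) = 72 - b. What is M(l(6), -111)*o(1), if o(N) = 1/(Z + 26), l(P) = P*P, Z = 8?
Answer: 18/17 ≈ 1.0588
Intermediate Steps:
l(P) = P**2
o(N) = 1/34 (o(N) = 1/(8 + 26) = 1/34)
M(l(6), -111)*o(1) = (72 - 1*6**2)*(1/34) = (72 - 1*36)*(1/34) = (72 - 36)*(1/34) = 36*(1/34) = 18/17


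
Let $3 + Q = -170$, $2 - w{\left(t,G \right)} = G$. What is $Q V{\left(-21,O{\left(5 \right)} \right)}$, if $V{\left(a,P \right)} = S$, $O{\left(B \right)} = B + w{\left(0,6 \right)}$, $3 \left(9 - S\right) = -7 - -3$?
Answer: $- \frac{5363}{3} \approx -1787.7$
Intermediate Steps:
$w{\left(t,G \right)} = 2 - G$
$S = \frac{31}{3}$ ($S = 9 - \frac{-7 - -3}{3} = 9 - \frac{-7 + 3}{3} = 9 - - \frac{4}{3} = 9 + \frac{4}{3} = \frac{31}{3} \approx 10.333$)
$O{\left(B \right)} = -4 + B$ ($O{\left(B \right)} = B + \left(2 - 6\right) = B - 4 = -4 + B$)
$V{\left(a,P \right)} = \frac{31}{3}$
$Q = -173$ ($Q = -3 - 170 = -173$)
$Q V{\left(-21,O{\left(5 \right)} \right)} = \left(-173\right) \frac{31}{3} = - \frac{5363}{3}$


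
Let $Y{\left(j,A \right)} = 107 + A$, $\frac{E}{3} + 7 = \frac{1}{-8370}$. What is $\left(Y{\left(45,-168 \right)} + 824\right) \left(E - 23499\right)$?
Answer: $- \frac{50068671163}{2790} \approx -1.7946 \cdot 10^{7}$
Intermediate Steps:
$E = - \frac{58591}{2790}$ ($E = -21 + \frac{3}{-8370} = -21 + 3 \left(- \frac{1}{8370}\right) = -21 - \frac{1}{2790} = - \frac{58591}{2790} \approx -21.0$)
$\left(Y{\left(45,-168 \right)} + 824\right) \left(E - 23499\right) = \left(\left(107 - 168\right) + 824\right) \left(- \frac{58591}{2790} - 23499\right) = \left(-61 + 824\right) \left(- \frac{65620801}{2790}\right) = 763 \left(- \frac{65620801}{2790}\right) = - \frac{50068671163}{2790}$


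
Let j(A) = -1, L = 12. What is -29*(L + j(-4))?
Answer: -319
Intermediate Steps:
-29*(L + j(-4)) = -29*(12 - 1) = -29*11 = -319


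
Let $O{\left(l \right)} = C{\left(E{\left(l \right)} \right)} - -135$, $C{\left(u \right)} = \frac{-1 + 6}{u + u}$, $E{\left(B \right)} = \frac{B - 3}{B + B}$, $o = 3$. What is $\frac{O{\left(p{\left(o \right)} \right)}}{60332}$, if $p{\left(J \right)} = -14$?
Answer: $\frac{2365}{1025644} \approx 0.0023059$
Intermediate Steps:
$E{\left(B \right)} = \frac{-3 + B}{2 B}$
$C{\left(u \right)} = \frac{5}{2 u}$
$O{\left(l \right)} = 135 + \frac{5 l}{-3 + l}$ ($O{\left(l \right)} = \frac{5}{2 \frac{-3 + l}{2 l}} - -135 = \frac{5 \frac{2 l}{-3 + l}}{2} + 135 = \frac{5 l}{-3 + l} + 135 = 135 + \frac{5 l}{-3 + l}$)
$\frac{O{\left(p{\left(o \right)} \right)}}{60332} = \frac{5 \frac{1}{-3 - 14} \left(-81 + 28 \left(-14\right)\right)}{60332} = \frac{5 \left(-81 - 392\right)}{-17} \cdot \frac{1}{60332} = 5 \left(- \frac{1}{17}\right) \left(-473\right) \frac{1}{60332} = \frac{2365}{17} \cdot \frac{1}{60332} = \frac{2365}{1025644}$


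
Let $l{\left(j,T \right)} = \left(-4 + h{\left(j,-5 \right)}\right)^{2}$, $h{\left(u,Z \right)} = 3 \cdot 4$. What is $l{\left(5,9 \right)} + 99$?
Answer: $163$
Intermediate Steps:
$h{\left(u,Z \right)} = 12$
$l{\left(j,T \right)} = 64$ ($l{\left(j,T \right)} = \left(-4 + 12\right)^{2} = 8^{2} = 64$)
$l{\left(5,9 \right)} + 99 = 64 + 99 = 163$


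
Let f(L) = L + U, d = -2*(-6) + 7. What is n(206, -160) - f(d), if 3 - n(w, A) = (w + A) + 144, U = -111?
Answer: -95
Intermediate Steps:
d = 19 (d = 12 + 7 = 19)
n(w, A) = -141 - A - w (n(w, A) = 3 - ((w + A) + 144) = 3 - ((A + w) + 144) = 3 - (144 + A + w) = 3 + (-144 - A - w) = -141 - A - w)
f(L) = -111 + L (f(L) = L - 111 = -111 + L)
n(206, -160) - f(d) = (-141 - 1*(-160) - 1*206) - (-111 + 19) = (-141 + 160 - 206) - 1*(-92) = -187 + 92 = -95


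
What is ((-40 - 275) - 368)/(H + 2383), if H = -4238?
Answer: 683/1855 ≈ 0.36819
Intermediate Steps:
((-40 - 275) - 368)/(H + 2383) = ((-40 - 275) - 368)/(-4238 + 2383) = (-315 - 368)/(-1855) = -683*(-1/1855) = 683/1855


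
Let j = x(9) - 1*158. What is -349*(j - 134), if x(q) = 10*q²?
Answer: -180782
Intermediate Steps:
j = 652 (j = 10*9² - 1*158 = 10*81 - 158 = 810 - 158 = 652)
-349*(j - 134) = -349*(652 - 134) = -349*518 = -180782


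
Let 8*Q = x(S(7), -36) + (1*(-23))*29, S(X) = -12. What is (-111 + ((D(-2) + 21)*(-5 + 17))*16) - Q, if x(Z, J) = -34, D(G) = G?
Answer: 28997/8 ≈ 3624.6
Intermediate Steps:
Q = -701/8 (Q = (-34 + (1*(-23))*29)/8 = (-34 - 23*29)/8 = (-34 - 667)/8 = (⅛)*(-701) = -701/8 ≈ -87.625)
(-111 + ((D(-2) + 21)*(-5 + 17))*16) - Q = (-111 + ((-2 + 21)*(-5 + 17))*16) - 1*(-701/8) = (-111 + (19*12)*16) + 701/8 = (-111 + 228*16) + 701/8 = (-111 + 3648) + 701/8 = 3537 + 701/8 = 28997/8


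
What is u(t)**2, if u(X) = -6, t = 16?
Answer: 36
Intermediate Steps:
u(t)**2 = (-6)**2 = 36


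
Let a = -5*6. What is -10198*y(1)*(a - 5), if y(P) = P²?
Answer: 356930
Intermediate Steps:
a = -30
-10198*y(1)*(a - 5) = -10198*1²*(-30 - 5) = -10198*(-35) = 356930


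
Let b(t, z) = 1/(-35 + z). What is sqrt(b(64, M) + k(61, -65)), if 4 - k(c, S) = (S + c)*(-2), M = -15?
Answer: I*sqrt(402)/10 ≈ 2.005*I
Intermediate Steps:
k(c, S) = 4 + 2*S + 2*c (k(c, S) = 4 - (S + c)*(-2) = 4 - (-2*S - 2*c) = 4 + (2*S + 2*c) = 4 + 2*S + 2*c)
sqrt(b(64, M) + k(61, -65)) = sqrt(1/(-35 - 15) + (4 + 2*(-65) + 2*61)) = sqrt(1/(-50) + (4 - 130 + 122)) = sqrt(-1/50 - 4) = sqrt(-201/50) = I*sqrt(402)/10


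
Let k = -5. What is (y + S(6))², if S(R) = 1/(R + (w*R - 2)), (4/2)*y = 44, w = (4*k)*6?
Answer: 248094001/512656 ≈ 483.94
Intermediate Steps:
w = -120 (w = (4*(-5))*6 = -20*6 = -120)
y = 22 (y = (½)*44 = 22)
S(R) = 1/(-2 - 119*R) (S(R) = 1/(R + (-120*R - 2)) = 1/(R + (-2 - 120*R)) = 1/(-2 - 119*R))
(y + S(6))² = (22 - 1/(2 + 119*6))² = (22 - 1/(2 + 714))² = (22 - 1/716)² = (15751/716)² = 248094001/512656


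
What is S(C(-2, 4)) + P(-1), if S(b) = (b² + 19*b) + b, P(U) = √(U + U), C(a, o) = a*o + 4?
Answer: -64 + I*√2 ≈ -64.0 + 1.4142*I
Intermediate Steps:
C(a, o) = 4 + a*o
P(U) = √2*√U (P(U) = √(2*U) = √2*√U)
S(b) = b² + 20*b
S(C(-2, 4)) + P(-1) = (4 - 2*4)*(20 + (4 - 2*4)) + √2*√(-1) = (4 - 8)*(20 + (4 - 8)) + √2*I = -4*(20 - 4) + I*√2 = -4*16 + I*√2 = -64 + I*√2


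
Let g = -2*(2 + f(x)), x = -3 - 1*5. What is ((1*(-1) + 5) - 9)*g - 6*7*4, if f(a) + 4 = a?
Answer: -268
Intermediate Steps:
x = -8 (x = -3 - 5 = -8)
f(a) = -4 + a
g = 20 (g = -2*(2 + (-4 - 8)) = -2*(2 - 12) = -2*(-10) = 20)
((1*(-1) + 5) - 9)*g - 6*7*4 = ((1*(-1) + 5) - 9)*20 - 6*7*4 = ((-1 + 5) - 9)*20 - 42*4 = (4 - 9)*20 - 1*168 = -5*20 - 168 = -100 - 168 = -268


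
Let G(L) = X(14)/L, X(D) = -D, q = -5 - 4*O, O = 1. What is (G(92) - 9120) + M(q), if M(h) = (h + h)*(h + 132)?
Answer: -521371/46 ≈ -11334.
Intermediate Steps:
q = -9 (q = -5 - 4*1 = -5 - 4 = -9)
M(h) = 2*h*(132 + h) (M(h) = (2*h)*(132 + h) = 2*h*(132 + h))
G(L) = -14/L (G(L) = (-1*14)/L = -14/L)
(G(92) - 9120) + M(q) = (-14/92 - 9120) + 2*(-9)*(132 - 9) = (-14*1/92 - 9120) + 2*(-9)*123 = (-7/46 - 9120) - 2214 = -419527/46 - 2214 = -521371/46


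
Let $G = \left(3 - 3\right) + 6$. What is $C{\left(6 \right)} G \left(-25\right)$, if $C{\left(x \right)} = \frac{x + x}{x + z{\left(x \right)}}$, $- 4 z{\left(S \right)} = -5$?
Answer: $- \frac{7200}{29} \approx -248.28$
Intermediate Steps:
$G = 6$ ($G = 0 + 6 = 6$)
$z{\left(S \right)} = \frac{5}{4}$ ($z{\left(S \right)} = \left(- \frac{1}{4}\right) \left(-5\right) = \frac{5}{4}$)
$C{\left(x \right)} = \frac{2 x}{\frac{5}{4} + x}$ ($C{\left(x \right)} = \frac{x + x}{x + \frac{5}{4}} = \frac{2 x}{\frac{5}{4} + x}$)
$C{\left(6 \right)} G \left(-25\right) = 8 \cdot 6 \frac{1}{5 + 4 \cdot 6} \cdot 6 \left(-25\right) = 8 \cdot 6 \frac{1}{5 + 24} \cdot 6 \left(-25\right) = 8 \cdot 6 \cdot \frac{1}{29} \cdot 6 \left(-25\right) = \frac{48}{29} \cdot 6 \left(-25\right) = \frac{288}{29} \left(-25\right) = - \frac{7200}{29}$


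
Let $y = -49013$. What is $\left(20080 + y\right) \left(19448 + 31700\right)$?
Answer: $-1479865084$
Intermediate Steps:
$\left(20080 + y\right) \left(19448 + 31700\right) = \left(20080 - 49013\right) \left(19448 + 31700\right) = \left(-28933\right) 51148 = -1479865084$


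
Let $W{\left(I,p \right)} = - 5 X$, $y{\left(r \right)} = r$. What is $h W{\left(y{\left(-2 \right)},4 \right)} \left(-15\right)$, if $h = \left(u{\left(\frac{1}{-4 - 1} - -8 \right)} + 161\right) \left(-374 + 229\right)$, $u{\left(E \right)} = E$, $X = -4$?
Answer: $7342800$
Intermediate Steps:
$W{\left(I,p \right)} = 20$ ($W{\left(I,p \right)} = \left(-5\right) \left(-4\right) = 20$)
$h = -24476$ ($h = \left(\left(\frac{1}{-4 - 1} - -8\right) + 161\right) \left(-374 + 229\right) = \left(\left(\frac{1}{-5} + 8\right) + 161\right) \left(-145\right) = \left(\left(- \frac{1}{5} + 8\right) + 161\right) \left(-145\right) = \left(\frac{39}{5} + 161\right) \left(-145\right) = \frac{844}{5} \left(-145\right) = -24476$)
$h W{\left(y{\left(-2 \right)},4 \right)} \left(-15\right) = - 24476 \cdot 20 \left(-15\right) = \left(-24476\right) \left(-300\right) = 7342800$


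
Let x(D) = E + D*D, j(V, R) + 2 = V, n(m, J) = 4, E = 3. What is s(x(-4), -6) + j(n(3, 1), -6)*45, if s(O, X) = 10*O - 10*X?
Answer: 340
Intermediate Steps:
j(V, R) = -2 + V
x(D) = 3 + D² (x(D) = 3 + D*D = 3 + D²)
s(O, X) = -10*X + 10*O
s(x(-4), -6) + j(n(3, 1), -6)*45 = (-10*(-6) + 10*(3 + (-4)²)) + (-2 + 4)*45 = (60 + 10*(3 + 16)) + 2*45 = (60 + 10*19) + 90 = (60 + 190) + 90 = 250 + 90 = 340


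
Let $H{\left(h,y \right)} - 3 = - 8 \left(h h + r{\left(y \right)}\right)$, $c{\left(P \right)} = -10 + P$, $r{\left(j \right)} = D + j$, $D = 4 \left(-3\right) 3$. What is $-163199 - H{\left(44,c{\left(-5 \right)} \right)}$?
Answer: $-148122$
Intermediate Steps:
$D = -36$ ($D = \left(-12\right) 3 = -36$)
$r{\left(j \right)} = -36 + j$
$H{\left(h,y \right)} = 291 - 8 y - 8 h^{2}$ ($H{\left(h,y \right)} = 3 - 8 \left(h h + \left(-36 + y\right)\right) = 3 - 8 \left(h^{2} + \left(-36 + y\right)\right) = 3 - 8 \left(-36 + y + h^{2}\right) = 3 - \left(-288 + 8 y + 8 h^{2}\right) = 291 - 8 y - 8 h^{2}$)
$-163199 - H{\left(44,c{\left(-5 \right)} \right)} = -163199 - \left(291 - 8 \left(-10 - 5\right) - 8 \cdot 44^{2}\right) = -163199 - \left(291 - -120 - 15488\right) = -163199 - \left(291 + 120 - 15488\right) = -163199 - -15077 = -163199 + 15077 = -148122$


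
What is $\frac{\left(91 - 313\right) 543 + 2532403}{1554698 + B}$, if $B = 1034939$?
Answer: $\frac{2411857}{2589637} \approx 0.93135$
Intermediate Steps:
$\frac{\left(91 - 313\right) 543 + 2532403}{1554698 + B} = \frac{\left(91 - 313\right) 543 + 2532403}{1554698 + 1034939} = \frac{\left(-222\right) 543 + 2532403}{2589637} = \left(-120546 + 2532403\right) \frac{1}{2589637} = 2411857 \cdot \frac{1}{2589637} = \frac{2411857}{2589637}$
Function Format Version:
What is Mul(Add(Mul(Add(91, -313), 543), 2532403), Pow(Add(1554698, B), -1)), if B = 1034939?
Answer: Rational(2411857, 2589637) ≈ 0.93135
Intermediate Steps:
Mul(Add(Mul(Add(91, -313), 543), 2532403), Pow(Add(1554698, B), -1)) = Mul(Add(Mul(Add(91, -313), 543), 2532403), Pow(Add(1554698, 1034939), -1)) = Mul(Add(Mul(-222, 543), 2532403), Pow(2589637, -1)) = Mul(Add(-120546, 2532403), Rational(1, 2589637)) = Mul(2411857, Rational(1, 2589637)) = Rational(2411857, 2589637)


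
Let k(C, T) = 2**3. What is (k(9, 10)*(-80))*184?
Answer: -117760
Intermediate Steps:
k(C, T) = 8
(k(9, 10)*(-80))*184 = (8*(-80))*184 = -640*184 = -117760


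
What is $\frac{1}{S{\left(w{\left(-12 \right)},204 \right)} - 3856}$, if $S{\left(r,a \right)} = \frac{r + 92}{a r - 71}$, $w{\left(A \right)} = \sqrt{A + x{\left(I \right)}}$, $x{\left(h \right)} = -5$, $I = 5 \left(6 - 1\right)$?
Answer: $- \frac{2747453192}{10594191331617} + \frac{18839 i \sqrt{17}}{10594191331617} \approx -0.00025934 + 7.3319 \cdot 10^{-9} i$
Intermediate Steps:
$I = 25$ ($I = 5 \cdot 5 = 25$)
$w{\left(A \right)} = \sqrt{-5 + A}$ ($w{\left(A \right)} = \sqrt{A - 5} = \sqrt{-5 + A}$)
$S{\left(r,a \right)} = \frac{92 + r}{-71 + a r}$
$\frac{1}{S{\left(w{\left(-12 \right)},204 \right)} - 3856} = \frac{1}{\frac{92 + \sqrt{-5 - 12}}{-71 + 204 \sqrt{-5 - 12}} - 3856} = \frac{1}{\frac{92 + \sqrt{-17}}{-71 + 204 \sqrt{-17}} - 3856} = \frac{1}{\frac{92 + i \sqrt{17}}{-71 + 204 i \sqrt{17}} - 3856} = \frac{1}{-3856 + \frac{92 + i \sqrt{17}}{-71 + 204 i \sqrt{17}}}$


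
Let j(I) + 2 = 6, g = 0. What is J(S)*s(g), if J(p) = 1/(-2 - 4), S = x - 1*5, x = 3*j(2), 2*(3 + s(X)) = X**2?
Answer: 1/2 ≈ 0.50000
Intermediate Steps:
j(I) = 4 (j(I) = -2 + 6 = 4)
s(X) = -3 + X**2/2
x = 12 (x = 3*4 = 12)
S = 7 (S = 12 - 1*5 = 12 - 5 = 7)
J(p) = -1/6 (J(p) = 1/(-6) = -1/6)
J(S)*s(g) = -(-3 + (1/2)*0**2)/6 = -(-3 + (1/2)*0)/6 = -(-3 + 0)/6 = -1/6*(-3) = 1/2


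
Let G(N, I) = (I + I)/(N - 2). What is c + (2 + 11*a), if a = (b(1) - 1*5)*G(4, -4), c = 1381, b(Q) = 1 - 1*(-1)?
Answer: 1515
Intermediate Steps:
b(Q) = 2 (b(Q) = 1 + 1 = 2)
G(N, I) = 2*I/(-2 + N) (G(N, I) = (2*I)/(-2 + N) = 2*I/(-2 + N))
a = 12 (a = (2 - 1*5)*(2*(-4)/(-2 + 4)) = (2 - 5)*(2*(-4)/2) = -6*(-4)/2 = -3*(-4) = 12)
c + (2 + 11*a) = 1381 + (2 + 11*12) = 1381 + (2 + 132) = 1381 + 134 = 1515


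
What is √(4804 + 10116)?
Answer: 2*√3730 ≈ 122.15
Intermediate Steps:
√(4804 + 10116) = √14920 = 2*√3730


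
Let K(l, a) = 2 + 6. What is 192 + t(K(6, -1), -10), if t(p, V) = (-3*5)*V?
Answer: 342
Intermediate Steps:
K(l, a) = 8
t(p, V) = -15*V
192 + t(K(6, -1), -10) = 192 - 15*(-10) = 192 + 150 = 342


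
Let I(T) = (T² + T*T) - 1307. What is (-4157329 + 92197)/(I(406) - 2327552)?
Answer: 4065132/1999187 ≈ 2.0334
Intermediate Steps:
I(T) = -1307 + 2*T² (I(T) = (T² + T²) - 1307 = 2*T² - 1307 = -1307 + 2*T²)
(-4157329 + 92197)/(I(406) - 2327552) = (-4157329 + 92197)/((-1307 + 2*406²) - 2327552) = -4065132/((-1307 + 2*164836) - 2327552) = -4065132/((-1307 + 329672) - 2327552) = -4065132/(328365 - 2327552) = -4065132/(-1999187) = -4065132*(-1/1999187) = 4065132/1999187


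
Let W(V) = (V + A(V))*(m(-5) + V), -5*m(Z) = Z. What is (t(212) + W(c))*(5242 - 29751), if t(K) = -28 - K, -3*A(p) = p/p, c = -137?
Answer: -1355641808/3 ≈ -4.5188e+8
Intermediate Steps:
m(Z) = -Z/5
A(p) = -⅓ (A(p) = -p/(3*p) = -⅓*1 = -⅓)
W(V) = (1 + V)*(-⅓ + V) (W(V) = (V - ⅓)*(-⅕*(-5) + V) = (-⅓ + V)*(1 + V) = (1 + V)*(-⅓ + V))
(t(212) + W(c))*(5242 - 29751) = ((-28 - 1*212) + (-⅓ + (-137)² + (⅔)*(-137)))*(5242 - 29751) = ((-28 - 212) + (-⅓ + 18769 - 274/3))*(-24509) = (-240 + 56032/3)*(-24509) = (55312/3)*(-24509) = -1355641808/3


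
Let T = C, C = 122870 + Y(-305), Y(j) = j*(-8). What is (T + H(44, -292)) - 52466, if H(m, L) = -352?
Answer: 72492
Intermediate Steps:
Y(j) = -8*j
C = 125310 (C = 122870 - 8*(-305) = 122870 + 2440 = 125310)
T = 125310
(T + H(44, -292)) - 52466 = (125310 - 352) - 52466 = 124958 - 52466 = 72492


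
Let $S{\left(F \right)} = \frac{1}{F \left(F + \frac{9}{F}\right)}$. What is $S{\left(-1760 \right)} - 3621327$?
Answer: $- \frac{11217455107142}{3097609} \approx -3.6213 \cdot 10^{6}$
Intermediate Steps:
$S{\left(F \right)} = \frac{1}{F \left(F + \frac{9}{F}\right)}$
$S{\left(-1760 \right)} - 3621327 = \frac{1}{9 + \left(-1760\right)^{2}} - 3621327 = \frac{1}{9 + 3097600} - 3621327 = \frac{1}{3097609} - 3621327 = - \frac{11217455107142}{3097609}$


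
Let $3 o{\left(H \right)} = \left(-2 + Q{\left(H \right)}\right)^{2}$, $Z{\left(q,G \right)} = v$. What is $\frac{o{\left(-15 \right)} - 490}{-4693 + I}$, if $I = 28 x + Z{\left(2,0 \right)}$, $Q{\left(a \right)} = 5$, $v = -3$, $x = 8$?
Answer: $\frac{487}{4472} \approx 0.1089$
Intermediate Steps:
$Z{\left(q,G \right)} = -3$
$I = 221$ ($I = 28 \cdot 8 - 3 = 224 - 3 = 221$)
$o{\left(H \right)} = 3$ ($o{\left(H \right)} = \frac{\left(-2 + 5\right)^{2}}{3} = \frac{3^{2}}{3} = \frac{1}{3} \cdot 9 = 3$)
$\frac{o{\left(-15 \right)} - 490}{-4693 + I} = \frac{3 - 490}{-4693 + 221} = - \frac{487}{-4472} = \left(-487\right) \left(- \frac{1}{4472}\right) = \frac{487}{4472}$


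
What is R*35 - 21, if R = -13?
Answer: -476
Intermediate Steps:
R*35 - 21 = -13*35 - 21 = -455 - 21 = -476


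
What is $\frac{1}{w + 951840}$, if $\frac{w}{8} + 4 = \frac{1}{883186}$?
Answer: $\frac{441593}{420311750148} \approx 1.0506 \cdot 10^{-6}$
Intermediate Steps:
$w = - \frac{14130972}{441593}$ ($w = -32 + \frac{8}{883186} = -32 + 8 \cdot \frac{1}{883186} = -32 + \frac{4}{441593} = - \frac{14130972}{441593} \approx -32.0$)
$\frac{1}{w + 951840} = \frac{1}{- \frac{14130972}{441593} + 951840} = \frac{1}{\frac{420311750148}{441593}} = \frac{441593}{420311750148}$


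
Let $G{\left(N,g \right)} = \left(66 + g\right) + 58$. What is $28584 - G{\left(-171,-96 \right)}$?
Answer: $28556$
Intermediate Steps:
$G{\left(N,g \right)} = 124 + g$
$28584 - G{\left(-171,-96 \right)} = 28584 - \left(124 - 96\right) = 28584 - 28 = 28556$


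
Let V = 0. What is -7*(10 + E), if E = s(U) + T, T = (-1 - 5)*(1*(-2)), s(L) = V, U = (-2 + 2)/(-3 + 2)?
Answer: -154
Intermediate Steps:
U = 0 (U = 0/(-1) = 0*(-1) = 0)
s(L) = 0
T = 12 (T = -6*(-2) = 12)
E = 12 (E = 0 + 12 = 12)
-7*(10 + E) = -7*(10 + 12) = -7*22 = -154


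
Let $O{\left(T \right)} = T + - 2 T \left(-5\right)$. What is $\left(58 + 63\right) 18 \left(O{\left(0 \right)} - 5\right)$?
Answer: $-10890$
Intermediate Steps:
$O{\left(T \right)} = 11 T$ ($O{\left(T \right)} = T + 10 T = 11 T$)
$\left(58 + 63\right) 18 \left(O{\left(0 \right)} - 5\right) = \left(58 + 63\right) 18 \left(11 \cdot 0 - 5\right) = 121 \cdot 18 \left(0 - 5\right) = 121 \cdot 18 \left(-5\right) = 121 \left(-90\right) = -10890$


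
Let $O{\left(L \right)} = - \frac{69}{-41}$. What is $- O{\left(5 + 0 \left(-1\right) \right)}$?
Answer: $- \frac{69}{41} \approx -1.6829$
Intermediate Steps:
$O{\left(L \right)} = \frac{69}{41}$ ($O{\left(L \right)} = \left(-69\right) \left(- \frac{1}{41}\right) = \frac{69}{41}$)
$- O{\left(5 + 0 \left(-1\right) \right)} = \left(-1\right) \frac{69}{41} = - \frac{69}{41}$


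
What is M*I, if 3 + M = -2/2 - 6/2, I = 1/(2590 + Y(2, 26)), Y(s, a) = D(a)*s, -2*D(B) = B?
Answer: -7/2564 ≈ -0.0027301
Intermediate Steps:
D(B) = -B/2
Y(s, a) = -a*s/2 (Y(s, a) = (-a/2)*s = -a*s/2)
I = 1/2564 (I = 1/(2590 - 1/2*26*2) = 1/(2590 - 26) = 1/2564 ≈ 0.00039002)
M = -7 (M = -3 + (-2/2 - 6/2) = -3 + (-2*1/2 - 6*1/2) = -3 + (-1 - 3) = -3 - 4 = -7)
M*I = -7*1/2564 = -7/2564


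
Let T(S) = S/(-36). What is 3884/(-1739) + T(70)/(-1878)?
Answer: -131233871/58785156 ≈ -2.2324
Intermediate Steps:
T(S) = -S/36 (T(S) = S*(-1/36) = -S/36)
3884/(-1739) + T(70)/(-1878) = 3884/(-1739) - 1/36*70/(-1878) = 3884*(-1/1739) - 35/18*(-1/1878) = -3884/1739 + 35/33804 = -131233871/58785156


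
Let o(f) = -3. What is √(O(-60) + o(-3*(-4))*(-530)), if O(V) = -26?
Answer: 2*√391 ≈ 39.547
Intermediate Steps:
√(O(-60) + o(-3*(-4))*(-530)) = √(-26 - 3*(-530)) = √(-26 + 1590) = √1564 = 2*√391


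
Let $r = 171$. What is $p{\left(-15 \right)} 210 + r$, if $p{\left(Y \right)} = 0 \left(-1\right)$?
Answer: $171$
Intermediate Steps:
$p{\left(Y \right)} = 0$
$p{\left(-15 \right)} 210 + r = 0 \cdot 210 + 171 = 0 + 171 = 171$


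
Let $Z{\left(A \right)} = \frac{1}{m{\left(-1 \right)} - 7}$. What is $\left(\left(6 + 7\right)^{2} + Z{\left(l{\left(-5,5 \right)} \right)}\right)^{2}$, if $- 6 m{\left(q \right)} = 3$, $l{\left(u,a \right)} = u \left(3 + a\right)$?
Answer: $\frac{6416089}{225} \approx 28516.0$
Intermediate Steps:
$m{\left(q \right)} = - \frac{1}{2}$ ($m{\left(q \right)} = \left(- \frac{1}{6}\right) 3 = - \frac{1}{2}$)
$Z{\left(A \right)} = - \frac{2}{15}$ ($Z{\left(A \right)} = \frac{1}{- \frac{1}{2} - 7} = \frac{1}{- \frac{15}{2}} = - \frac{2}{15}$)
$\left(\left(6 + 7\right)^{2} + Z{\left(l{\left(-5,5 \right)} \right)}\right)^{2} = \left(\left(6 + 7\right)^{2} - \frac{2}{15}\right)^{2} = \left(13^{2} - \frac{2}{15}\right)^{2} = \left(169 - \frac{2}{15}\right)^{2} = \left(\frac{2533}{15}\right)^{2} = \frac{6416089}{225}$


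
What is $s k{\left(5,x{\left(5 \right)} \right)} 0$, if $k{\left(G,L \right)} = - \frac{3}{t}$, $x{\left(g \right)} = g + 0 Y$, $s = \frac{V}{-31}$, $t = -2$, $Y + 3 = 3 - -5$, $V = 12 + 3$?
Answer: $0$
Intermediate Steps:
$V = 15$
$Y = 5$ ($Y = -3 + \left(3 - -5\right) = -3 + \left(3 + 5\right) = -3 + 8 = 5$)
$s = - \frac{15}{31}$ ($s = \frac{15}{-31} = 15 \left(- \frac{1}{31}\right) = - \frac{15}{31} \approx -0.48387$)
$x{\left(g \right)} = g$ ($x{\left(g \right)} = g + 0 \cdot 5 = g + 0 = g$)
$k{\left(G,L \right)} = \frac{3}{2}$ ($k{\left(G,L \right)} = - \frac{3}{-2} = \left(-3\right) \left(- \frac{1}{2}\right) = \frac{3}{2}$)
$s k{\left(5,x{\left(5 \right)} \right)} 0 = \left(- \frac{15}{31}\right) \frac{3}{2} \cdot 0 = \left(- \frac{45}{62}\right) 0 = 0$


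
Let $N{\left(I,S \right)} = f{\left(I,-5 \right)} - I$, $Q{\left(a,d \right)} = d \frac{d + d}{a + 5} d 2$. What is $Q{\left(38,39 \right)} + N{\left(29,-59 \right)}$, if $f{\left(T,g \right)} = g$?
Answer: $\frac{235814}{43} \approx 5484.0$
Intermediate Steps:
$Q{\left(a,d \right)} = \frac{4 d^{3}}{5 + a}$ ($Q{\left(a,d \right)} = d \frac{2 d}{5 + a} d 2 = \frac{2 d^{2}}{5 + a} d 2 = \frac{2 d^{3}}{5 + a} 2 = \frac{4 d^{3}}{5 + a}$)
$N{\left(I,S \right)} = -5 - I$
$Q{\left(38,39 \right)} + N{\left(29,-59 \right)} = \frac{4 \cdot 39^{3}}{5 + 38} - 34 = 4 \cdot 59319 \cdot \frac{1}{43} - 34 = \frac{237276}{43} - 34 = \frac{235814}{43}$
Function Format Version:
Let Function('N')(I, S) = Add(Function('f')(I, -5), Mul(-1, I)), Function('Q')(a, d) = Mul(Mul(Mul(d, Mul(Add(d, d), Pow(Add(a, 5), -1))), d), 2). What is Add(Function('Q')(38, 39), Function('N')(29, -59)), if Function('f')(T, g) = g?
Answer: Rational(235814, 43) ≈ 5484.0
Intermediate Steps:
Function('Q')(a, d) = Mul(4, Pow(d, 3), Pow(Add(5, a), -1)) (Function('Q')(a, d) = Mul(Mul(Mul(d, Mul(Mul(2, d), Pow(Add(5, a), -1))), d), 2) = Mul(Mul(Mul(d, Mul(2, d, Pow(Add(5, a), -1))), d), 2) = Mul(Mul(Mul(2, Pow(d, 2), Pow(Add(5, a), -1)), d), 2) = Mul(Mul(2, Pow(d, 3), Pow(Add(5, a), -1)), 2) = Mul(4, Pow(d, 3), Pow(Add(5, a), -1)))
Function('N')(I, S) = Add(-5, Mul(-1, I))
Add(Function('Q')(38, 39), Function('N')(29, -59)) = Add(Mul(4, Pow(39, 3), Pow(Add(5, 38), -1)), Add(-5, Mul(-1, 29))) = Add(Mul(4, 59319, Pow(43, -1)), Add(-5, -29)) = Add(Mul(4, 59319, Rational(1, 43)), -34) = Add(Rational(237276, 43), -34) = Rational(235814, 43)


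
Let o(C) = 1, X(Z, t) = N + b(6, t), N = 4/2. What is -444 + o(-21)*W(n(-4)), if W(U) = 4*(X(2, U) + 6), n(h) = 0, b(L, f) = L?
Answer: -388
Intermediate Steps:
N = 2 (N = 4*(½) = 2)
X(Z, t) = 8 (X(Z, t) = 2 + 6 = 8)
W(U) = 56 (W(U) = 4*(8 + 6) = 4*14 = 56)
-444 + o(-21)*W(n(-4)) = -444 + 1*56 = -444 + 56 = -388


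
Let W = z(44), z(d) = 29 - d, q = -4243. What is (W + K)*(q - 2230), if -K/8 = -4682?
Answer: -242355593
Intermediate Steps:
W = -15 (W = 29 - 1*44 = 29 - 44 = -15)
K = 37456 (K = -8*(-4682) = 37456)
(W + K)*(q - 2230) = (-15 + 37456)*(-4243 - 2230) = 37441*(-6473) = -242355593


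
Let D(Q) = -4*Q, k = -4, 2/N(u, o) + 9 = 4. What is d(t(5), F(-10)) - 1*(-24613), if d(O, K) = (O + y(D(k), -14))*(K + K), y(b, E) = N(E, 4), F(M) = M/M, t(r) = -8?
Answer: 122981/5 ≈ 24596.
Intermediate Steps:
N(u, o) = -2/5 (N(u, o) = 2/(-9 + 4) = 2/(-5) = 2*(-1/5) = -2/5)
F(M) = 1
y(b, E) = -2/5
d(O, K) = 2*K*(-2/5 + O) (d(O, K) = (O - 2/5)*(K + K) = (-2/5 + O)*(2*K) = 2*K*(-2/5 + O))
d(t(5), F(-10)) - 1*(-24613) = (2/5)*1*(-2 + 5*(-8)) - 1*(-24613) = (2/5)*1*(-2 - 40) + 24613 = (2/5)*1*(-42) + 24613 = -84/5 + 24613 = 122981/5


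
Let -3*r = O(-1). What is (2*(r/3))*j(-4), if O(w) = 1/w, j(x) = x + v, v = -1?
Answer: -10/9 ≈ -1.1111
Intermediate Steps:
j(x) = -1 + x (j(x) = x - 1 = -1 + x)
r = ⅓ (r = -⅓/(-1) = -⅓*(-1) = ⅓ ≈ 0.33333)
(2*(r/3))*j(-4) = (2*((⅓)/3))*(-1 - 4) = (2*((⅓)*(⅓)))*(-5) = (2*(⅑))*(-5) = (2/9)*(-5) = -10/9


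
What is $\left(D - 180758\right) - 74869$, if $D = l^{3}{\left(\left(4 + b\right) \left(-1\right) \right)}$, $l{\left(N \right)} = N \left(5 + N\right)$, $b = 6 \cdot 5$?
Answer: $958329629$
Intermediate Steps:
$b = 30$
$D = 958585256$ ($D = \left(\left(4 + 30\right) \left(-1\right) \left(5 + \left(4 + 30\right) \left(-1\right)\right)\right)^{3} = \left(34 \left(-1\right) \left(5 + 34 \left(-1\right)\right)\right)^{3} = \left(- 34 \left(5 - 34\right)\right)^{3} = \left(\left(-34\right) \left(-29\right)\right)^{3} = 986^{3} = 958585256$)
$\left(D - 180758\right) - 74869 = \left(958585256 - 180758\right) - 74869 = 958404498 - 74869 = 958329629$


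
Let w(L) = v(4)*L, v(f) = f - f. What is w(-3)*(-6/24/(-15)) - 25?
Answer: -25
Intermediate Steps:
v(f) = 0
w(L) = 0 (w(L) = 0*L = 0)
w(-3)*(-6/24/(-15)) - 25 = 0*(-6/24/(-15)) - 25 = 0*(-6*1/24*(-1/15)) - 25 = 0*(-1/4*(-1/15)) - 25 = 0*(1/60) - 25 = 0 - 25 = -25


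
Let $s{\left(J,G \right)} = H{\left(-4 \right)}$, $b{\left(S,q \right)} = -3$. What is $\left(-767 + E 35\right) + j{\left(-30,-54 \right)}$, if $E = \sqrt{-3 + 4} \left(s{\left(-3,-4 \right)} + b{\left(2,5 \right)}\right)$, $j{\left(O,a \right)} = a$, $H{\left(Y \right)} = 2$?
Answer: $-856$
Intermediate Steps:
$s{\left(J,G \right)} = 2$
$E = -1$ ($E = \sqrt{-3 + 4} \left(2 - 3\right) = \sqrt{1} \left(-1\right) = 1 \left(-1\right) = -1$)
$\left(-767 + E 35\right) + j{\left(-30,-54 \right)} = \left(-767 - 35\right) - 54 = -802 - 54 = -856$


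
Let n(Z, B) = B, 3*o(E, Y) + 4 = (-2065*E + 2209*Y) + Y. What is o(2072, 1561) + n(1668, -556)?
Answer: -830542/3 ≈ -2.7685e+5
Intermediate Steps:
o(E, Y) = -4/3 - 2065*E/3 + 2210*Y/3 (o(E, Y) = -4/3 + ((-2065*E + 2209*Y) + Y)/3 = -4/3 + (-2065*E + 2210*Y)/3 = -4/3 + (-2065*E/3 + 2210*Y/3) = -4/3 - 2065*E/3 + 2210*Y/3)
o(2072, 1561) + n(1668, -556) = (-4/3 - 2065/3*2072 + (2210/3)*1561) - 556 = (-4/3 - 4278680/3 + 3449810/3) - 556 = -828874/3 - 556 = -830542/3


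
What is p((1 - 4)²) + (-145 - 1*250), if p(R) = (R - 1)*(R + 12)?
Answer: -227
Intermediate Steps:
p(R) = (-1 + R)*(12 + R)
p((1 - 4)²) + (-145 - 1*250) = (-12 + ((1 - 4)²)² + 11*(1 - 4)²) + (-145 - 1*250) = (-12 + ((-3)²)² + 11*(-3)²) + (-145 - 250) = (-12 + 9² + 11*9) - 395 = (-12 + 81 + 99) - 395 = 168 - 395 = -227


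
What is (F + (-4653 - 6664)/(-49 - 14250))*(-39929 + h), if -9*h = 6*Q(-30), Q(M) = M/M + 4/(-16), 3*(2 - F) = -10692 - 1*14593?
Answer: -14441300667820/42897 ≈ -3.3665e+8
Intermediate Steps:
F = 25291/3 (F = 2 - (-10692 - 1*14593)/3 = 2 - (-10692 - 14593)/3 = 2 - ⅓*(-25285) = 2 + 25285/3 = 25291/3 ≈ 8430.3)
Q(M) = ¾ (Q(M) = 1 + 4*(-1/16) = 1 - ¼ = ¾)
h = -½ (h = -2*3/(3*4) = -⅑*9/2 = -½ ≈ -0.50000)
(F + (-4653 - 6664)/(-49 - 14250))*(-39929 + h) = (25291/3 + (-4653 - 6664)/(-49 - 14250))*(-39929 - ½) = (25291/3 - 11317/(-14299))*(-79859/2) = (25291/3 - 11317*(-1/14299))*(-79859/2) = (25291/3 + 11317/14299)*(-79859/2) = (361669960/42897)*(-79859/2) = -14441300667820/42897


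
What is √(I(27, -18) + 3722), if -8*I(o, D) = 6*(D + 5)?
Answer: √14927/2 ≈ 61.088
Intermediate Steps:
I(o, D) = -15/4 - 3*D/4 (I(o, D) = -3*(D + 5)/4 = -3*(5 + D)/4 = -(30 + 6*D)/8 = -15/4 - 3*D/4)
√(I(27, -18) + 3722) = √((-15/4 - ¾*(-18)) + 3722) = √((-15/4 + 27/2) + 3722) = √(39/4 + 3722) = √(14927/4) = √14927/2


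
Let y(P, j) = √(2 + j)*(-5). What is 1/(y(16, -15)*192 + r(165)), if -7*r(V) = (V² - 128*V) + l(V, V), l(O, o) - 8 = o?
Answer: -21973/313236242 + 11760*I*√13/156618121 ≈ -7.0148e-5 + 0.00027073*I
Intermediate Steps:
l(O, o) = 8 + o
r(V) = -8/7 - V²/7 + 127*V/7 (r(V) = -((V² - 128*V) + (8 + V))/7 = -(8 + V² - 127*V)/7 = -8/7 - V²/7 + 127*V/7)
y(P, j) = -5*√(2 + j)
1/(y(16, -15)*192 + r(165)) = 1/(-5*√(2 - 15)*192 + (-8/7 - ⅐*165² + (127/7)*165)) = 1/(-5*I*√13*192 + (-8/7 - ⅐*27225 + 20955/7)) = 1/(-5*I*√13*192 + (-8/7 - 27225/7 + 20955/7)) = 1/(-5*I*√13*192 - 6278/7) = 1/(-960*I*√13 - 6278/7) = 1/(-6278/7 - 960*I*√13)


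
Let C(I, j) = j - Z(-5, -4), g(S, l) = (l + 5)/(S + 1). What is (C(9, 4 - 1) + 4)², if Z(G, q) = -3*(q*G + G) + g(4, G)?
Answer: 2704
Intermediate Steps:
g(S, l) = (5 + l)/(1 + S)
Z(G, q) = 1 - 14*G/5 - 3*G*q (Z(G, q) = -3*(q*G + G) + (5 + G)/(1 + 4) = -3*(G*q + G) + (5 + G)/5 = -3*(G + G*q) + (5 + G)/5 = (-3*G - 3*G*q) + (1 + G/5) = 1 - 14*G/5 - 3*G*q)
C(I, j) = 45 + j (C(I, j) = j - (1 - 14/5*(-5) - 3*(-5)*(-4)) = j - (1 + 14 - 60) = j - 1*(-45) = j + 45 = 45 + j)
(C(9, 4 - 1) + 4)² = ((45 + (4 - 1)) + 4)² = ((45 + 3) + 4)² = (48 + 4)² = 52² = 2704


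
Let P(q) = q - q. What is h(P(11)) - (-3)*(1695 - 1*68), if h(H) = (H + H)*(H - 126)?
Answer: 4881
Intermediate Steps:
P(q) = 0
h(H) = 2*H*(-126 + H) (h(H) = (2*H)*(-126 + H) = 2*H*(-126 + H))
h(P(11)) - (-3)*(1695 - 1*68) = 2*0*(-126 + 0) - (-3)*(1695 - 1*68) = 2*0*(-126) - (-3)*(1695 - 68) = 0 - (-3)*1627 = 0 - 1*(-4881) = 0 + 4881 = 4881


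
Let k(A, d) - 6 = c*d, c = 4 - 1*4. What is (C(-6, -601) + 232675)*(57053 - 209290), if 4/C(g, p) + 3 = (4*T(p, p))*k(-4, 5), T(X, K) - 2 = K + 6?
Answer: -504228524875177/14235 ≈ -3.5422e+10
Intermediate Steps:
T(X, K) = 8 + K (T(X, K) = 2 + (K + 6) = 2 + (6 + K) = 8 + K)
c = 0 (c = 4 - 4 = 0)
k(A, d) = 6 (k(A, d) = 6 + 0*d = 6 + 0 = 6)
C(g, p) = 4/(189 + 24*p) (C(g, p) = 4/(-3 + (4*(8 + p))*6) = 4/(-3 + (32 + 4*p)*6) = 4/(-3 + (192 + 24*p)) = 4/(189 + 24*p))
(C(-6, -601) + 232675)*(57053 - 209290) = (4/(3*(63 + 8*(-601))) + 232675)*(57053 - 209290) = (4/(3*(63 - 4808)) + 232675)*(-152237) = ((4/3)/(-4745) + 232675)*(-152237) = ((4/3)*(-1/4745) + 232675)*(-152237) = (-4/14235 + 232675)*(-152237) = (3312128621/14235)*(-152237) = -504228524875177/14235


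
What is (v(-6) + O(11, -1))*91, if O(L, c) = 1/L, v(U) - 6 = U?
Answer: 91/11 ≈ 8.2727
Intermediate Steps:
v(U) = 6 + U
(v(-6) + O(11, -1))*91 = ((6 - 6) + 1/11)*91 = (0 + 1/11)*91 = (1/11)*91 = 91/11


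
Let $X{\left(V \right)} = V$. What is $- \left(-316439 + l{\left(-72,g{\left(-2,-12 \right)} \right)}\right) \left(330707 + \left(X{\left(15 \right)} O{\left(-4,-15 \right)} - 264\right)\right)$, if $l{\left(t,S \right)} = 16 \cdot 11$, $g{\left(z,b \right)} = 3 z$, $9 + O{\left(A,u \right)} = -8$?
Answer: $104426247444$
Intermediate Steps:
$O{\left(A,u \right)} = -17$ ($O{\left(A,u \right)} = -9 - 8 = -17$)
$l{\left(t,S \right)} = 176$
$- \left(-316439 + l{\left(-72,g{\left(-2,-12 \right)} \right)}\right) \left(330707 + \left(X{\left(15 \right)} O{\left(-4,-15 \right)} - 264\right)\right) = - \left(-316439 + 176\right) \left(330707 + \left(15 \left(-17\right) - 264\right)\right) = - \left(-316263\right) \left(330707 - 519\right) = - \left(-316263\right) 330188 = \left(-1\right) \left(-104426247444\right) = 104426247444$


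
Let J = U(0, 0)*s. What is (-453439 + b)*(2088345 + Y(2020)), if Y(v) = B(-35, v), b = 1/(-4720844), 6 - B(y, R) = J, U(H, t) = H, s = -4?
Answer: -4470355021684159467/4720844 ≈ -9.4694e+11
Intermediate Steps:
J = 0 (J = 0*(-4) = 0)
B(y, R) = 6 (B(y, R) = 6 - 1*0 = 6 + 0 = 6)
b = -1/4720844 ≈ -2.1183e-7
Y(v) = 6
(-453439 + b)*(2088345 + Y(2020)) = (-453439 - 1/4720844)*(2088345 + 6) = -2140614782517/4720844*2088351 = -4470355021684159467/4720844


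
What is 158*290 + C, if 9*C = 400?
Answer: 412780/9 ≈ 45864.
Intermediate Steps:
C = 400/9 (C = (⅑)*400 = 400/9 ≈ 44.444)
158*290 + C = 158*290 + 400/9 = 45820 + 400/9 = 412780/9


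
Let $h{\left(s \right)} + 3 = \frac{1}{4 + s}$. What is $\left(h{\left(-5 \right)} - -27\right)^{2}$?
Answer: $529$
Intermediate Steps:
$h{\left(s \right)} = -3 + \frac{1}{4 + s}$
$\left(h{\left(-5 \right)} - -27\right)^{2} = \left(\frac{-11 - -15}{4 - 5} - -27\right)^{2} = \left(\frac{-11 + 15}{-1} + 27\right)^{2} = \left(\left(-1\right) 4 + 27\right)^{2} = \left(-4 + 27\right)^{2} = 23^{2} = 529$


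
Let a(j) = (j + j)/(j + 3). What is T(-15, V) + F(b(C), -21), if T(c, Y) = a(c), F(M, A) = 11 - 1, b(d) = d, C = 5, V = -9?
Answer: 25/2 ≈ 12.500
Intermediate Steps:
a(j) = 2*j/(3 + j) (a(j) = (2*j)/(3 + j) = 2*j/(3 + j))
F(M, A) = 10
T(c, Y) = 2*c/(3 + c)
T(-15, V) + F(b(C), -21) = 2*(-15)/(3 - 15) + 10 = 2*(-15)/(-12) + 10 = 2*(-15)*(-1/12) + 10 = 5/2 + 10 = 25/2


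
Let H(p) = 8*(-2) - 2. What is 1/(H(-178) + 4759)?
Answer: 1/4741 ≈ 0.00021093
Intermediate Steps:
H(p) = -18 (H(p) = -16 - 2 = -18)
1/(H(-178) + 4759) = 1/(-18 + 4759) = 1/4741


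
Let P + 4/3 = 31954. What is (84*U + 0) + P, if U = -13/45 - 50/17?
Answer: 2692914/85 ≈ 31681.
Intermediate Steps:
U = -2471/765 (U = -13*1/45 - 50*1/17 = -13/45 - 50/17 = -2471/765 ≈ -3.2301)
P = 95858/3 (P = -4/3 + 31954 = 95858/3 ≈ 31953.)
(84*U + 0) + P = (84*(-2471/765) + 0) + 95858/3 = (-69188/255 + 0) + 95858/3 = -69188/255 + 95858/3 = 2692914/85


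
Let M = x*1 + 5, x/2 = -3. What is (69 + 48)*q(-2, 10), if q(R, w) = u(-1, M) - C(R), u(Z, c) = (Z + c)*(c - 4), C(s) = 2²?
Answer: 702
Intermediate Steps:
C(s) = 4
x = -6 (x = 2*(-3) = -6)
M = -1 (M = -6*1 + 5 = -6 + 5 = -1)
u(Z, c) = (-4 + c)*(Z + c) (u(Z, c) = (Z + c)*(-4 + c) = (-4 + c)*(Z + c))
q(R, w) = 6 (q(R, w) = ((-1)² - 4*(-1) - 4*(-1) - 1*(-1)) - 1*4 = (1 + 4 + 4 + 1) - 4 = 10 - 4 = 6)
(69 + 48)*q(-2, 10) = (69 + 48)*6 = 117*6 = 702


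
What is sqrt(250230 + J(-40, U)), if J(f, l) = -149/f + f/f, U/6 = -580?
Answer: sqrt(100093890)/20 ≈ 500.23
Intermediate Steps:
U = -3480 (U = 6*(-580) = -3480)
J(f, l) = 1 - 149/f (J(f, l) = -149/f + 1 = 1 - 149/f)
sqrt(250230 + J(-40, U)) = sqrt(250230 + (-149 - 40)/(-40)) = sqrt(250230 - 1/40*(-189)) = sqrt(250230 + 189/40) = sqrt(10009389/40) = sqrt(100093890)/20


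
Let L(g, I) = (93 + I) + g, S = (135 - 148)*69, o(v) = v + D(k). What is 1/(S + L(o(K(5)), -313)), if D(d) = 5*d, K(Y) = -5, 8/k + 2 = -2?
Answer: -1/1132 ≈ -0.00088339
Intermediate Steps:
k = -2 (k = 8/(-2 - 2) = 8/(-4) = 8*(-1/4) = -2)
o(v) = -10 + v (o(v) = v + 5*(-2) = v - 10 = -10 + v)
S = -897 (S = -13*69 = -897)
L(g, I) = 93 + I + g
1/(S + L(o(K(5)), -313)) = 1/(-897 + (93 - 313 + (-10 - 5))) = 1/(-897 + (93 - 313 - 15)) = 1/(-897 - 235) = 1/(-1132) = -1/1132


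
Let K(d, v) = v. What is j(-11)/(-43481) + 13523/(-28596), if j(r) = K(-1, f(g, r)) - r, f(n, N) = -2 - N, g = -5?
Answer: -588565483/1243382676 ≈ -0.47336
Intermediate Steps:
j(r) = -2 - 2*r (j(r) = (-2 - r) - r = -2 - 2*r)
j(-11)/(-43481) + 13523/(-28596) = (-2 - 2*(-11))/(-43481) + 13523/(-28596) = (-2 + 22)*(-1/43481) + 13523*(-1/28596) = 20*(-1/43481) - 13523/28596 = -20/43481 - 13523/28596 = -588565483/1243382676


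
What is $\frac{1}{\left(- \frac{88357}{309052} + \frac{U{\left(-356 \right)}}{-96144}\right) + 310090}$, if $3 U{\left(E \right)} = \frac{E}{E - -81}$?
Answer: $\frac{383025527775}{118772276400230467} \approx 3.2249 \cdot 10^{-6}$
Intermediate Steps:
$U{\left(E \right)} = \frac{E}{3 \left(81 + E\right)}$ ($U{\left(E \right)} = \frac{\frac{1}{E - -81} E}{3} = \frac{\frac{1}{E + 81} E}{3} = \frac{\frac{1}{81 + E} E}{3} = \frac{E \frac{1}{81 + E}}{3} = \frac{E}{3 \left(81 + E\right)}$)
$\frac{1}{\left(- \frac{88357}{309052} + \frac{U{\left(-356 \right)}}{-96144}\right) + 310090} = \frac{1}{\left(- \frac{88357}{309052} + \frac{\frac{1}{3} \left(-356\right) \frac{1}{81 - 356}}{-96144}\right) + 310090} = \frac{1}{\left(\left(-88357\right) \frac{1}{309052} + \frac{1}{3} \left(-356\right) \frac{1}{-275} \left(- \frac{1}{96144}\right)\right) + 310090} = \frac{1}{\left(- \frac{88357}{309052} + \frac{1}{3} \left(-356\right) \left(- \frac{1}{275}\right) \left(- \frac{1}{96144}\right)\right) + 310090} = \frac{1}{\left(- \frac{88357}{309052} + \frac{356}{825} \left(- \frac{1}{96144}\right)\right) + 310090} = \frac{1}{\left(- \frac{88357}{309052} - \frac{89}{19829700}\right) + 310090} = \frac{1}{- \frac{109507519283}{383025527775} + 310090} = \frac{1}{\frac{118772276400230467}{383025527775}} = \frac{383025527775}{118772276400230467}$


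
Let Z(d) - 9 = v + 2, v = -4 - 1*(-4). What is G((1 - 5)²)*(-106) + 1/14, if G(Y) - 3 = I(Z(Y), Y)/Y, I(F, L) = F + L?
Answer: -27821/56 ≈ -496.80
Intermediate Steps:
v = 0 (v = -4 + 4 = 0)
Z(d) = 11 (Z(d) = 9 + (0 + 2) = 9 + 2 = 11)
G(Y) = 3 + (11 + Y)/Y
G((1 - 5)²)*(-106) + 1/14 = (4 + 11/((1 - 5)²))*(-106) + 1/14 = (4 + 11/((-4)²))*(-106) + 1/14 = (4 + 11/16)*(-106) + 1/14 = (75/16)*(-106) + 1/14 = -3975/8 + 1/14 = -27821/56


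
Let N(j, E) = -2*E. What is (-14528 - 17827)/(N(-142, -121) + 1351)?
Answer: -3595/177 ≈ -20.311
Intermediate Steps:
(-14528 - 17827)/(N(-142, -121) + 1351) = (-14528 - 17827)/(-2*(-121) + 1351) = -32355/(242 + 1351) = -32355/1593 = -32355*1/1593 = -3595/177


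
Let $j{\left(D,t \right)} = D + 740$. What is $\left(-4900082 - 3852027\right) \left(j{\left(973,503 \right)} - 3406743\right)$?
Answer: $29801193708270$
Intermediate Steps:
$j{\left(D,t \right)} = 740 + D$
$\left(-4900082 - 3852027\right) \left(j{\left(973,503 \right)} - 3406743\right) = \left(-4900082 - 3852027\right) \left(\left(740 + 973\right) - 3406743\right) = - 8752109 \left(1713 - 3406743\right) = \left(-8752109\right) \left(-3405030\right) = 29801193708270$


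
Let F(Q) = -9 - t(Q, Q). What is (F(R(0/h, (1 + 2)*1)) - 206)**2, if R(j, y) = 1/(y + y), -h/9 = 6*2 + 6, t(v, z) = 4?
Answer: 47961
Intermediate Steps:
h = -162 (h = -9*(6*2 + 6) = -9*(12 + 6) = -9*18 = -162)
R(j, y) = 1/(2*y)
F(Q) = -13 (F(Q) = -9 - 1*4 = -9 - 4 = -13)
(F(R(0/h, (1 + 2)*1)) - 206)**2 = (-13 - 206)**2 = (-219)**2 = 47961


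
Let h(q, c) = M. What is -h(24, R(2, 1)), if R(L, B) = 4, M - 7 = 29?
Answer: -36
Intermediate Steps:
M = 36 (M = 7 + 29 = 36)
h(q, c) = 36
-h(24, R(2, 1)) = -1*36 = -36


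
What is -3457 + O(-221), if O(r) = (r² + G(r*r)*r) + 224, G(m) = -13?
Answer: 48481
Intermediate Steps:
O(r) = 224 + r² - 13*r (O(r) = (r² - 13*r) + 224 = 224 + r² - 13*r)
-3457 + O(-221) = -3457 + (224 + (-221)² - 13*(-221)) = -3457 + (224 + 48841 + 2873) = -3457 + 51938 = 48481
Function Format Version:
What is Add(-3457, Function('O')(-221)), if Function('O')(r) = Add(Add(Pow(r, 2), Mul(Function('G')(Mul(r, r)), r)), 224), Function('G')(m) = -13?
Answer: 48481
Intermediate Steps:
Function('O')(r) = Add(224, Pow(r, 2), Mul(-13, r)) (Function('O')(r) = Add(Add(Pow(r, 2), Mul(-13, r)), 224) = Add(224, Pow(r, 2), Mul(-13, r)))
Add(-3457, Function('O')(-221)) = Add(-3457, Add(224, Pow(-221, 2), Mul(-13, -221))) = Add(-3457, Add(224, 48841, 2873)) = Add(-3457, 51938) = 48481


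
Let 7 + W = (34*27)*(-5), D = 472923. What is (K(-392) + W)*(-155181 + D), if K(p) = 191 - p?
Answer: -1275416388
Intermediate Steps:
W = -4597 (W = -7 + (34*27)*(-5) = -7 + 918*(-5) = -7 - 4590 = -4597)
(K(-392) + W)*(-155181 + D) = ((191 - 1*(-392)) - 4597)*(-155181 + 472923) = ((191 + 392) - 4597)*317742 = (583 - 4597)*317742 = -4014*317742 = -1275416388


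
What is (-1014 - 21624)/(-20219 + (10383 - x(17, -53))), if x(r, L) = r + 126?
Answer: 22638/9979 ≈ 2.2686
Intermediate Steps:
x(r, L) = 126 + r
(-1014 - 21624)/(-20219 + (10383 - x(17, -53))) = (-1014 - 21624)/(-20219 + (10383 - (126 + 17))) = -22638/(-20219 + (10383 - 1*143)) = -22638/(-20219 + (10383 - 143)) = -22638/(-20219 + 10240) = -22638/(-9979) = -22638*(-1/9979) = 22638/9979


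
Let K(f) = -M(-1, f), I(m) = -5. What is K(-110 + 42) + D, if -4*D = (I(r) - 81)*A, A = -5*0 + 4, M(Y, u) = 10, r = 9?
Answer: 76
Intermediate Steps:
A = 4 (A = 0 + 4 = 4)
K(f) = -10 (K(f) = -1*10 = -10)
D = 86 (D = -(-5 - 81)*4/4 = -(-43)*4/2 = -¼*(-344) = 86)
K(-110 + 42) + D = -10 + 86 = 76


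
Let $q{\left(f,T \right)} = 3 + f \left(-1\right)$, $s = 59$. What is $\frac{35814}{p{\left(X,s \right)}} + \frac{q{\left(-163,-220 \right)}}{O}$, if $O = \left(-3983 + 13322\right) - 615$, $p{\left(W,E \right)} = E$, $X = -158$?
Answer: $\frac{156225565}{257358} \approx 607.04$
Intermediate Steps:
$O = 8724$ ($O = 9339 - 615 = 8724$)
$q{\left(f,T \right)} = 3 - f$
$\frac{35814}{p{\left(X,s \right)}} + \frac{q{\left(-163,-220 \right)}}{O} = \frac{35814}{59} + \frac{3 - -163}{8724} = 35814 \cdot \frac{1}{59} + \left(3 + 163\right) \frac{1}{8724} = \frac{35814}{59} + 166 \cdot \frac{1}{8724} = \frac{35814}{59} + \frac{83}{4362} = \frac{156225565}{257358}$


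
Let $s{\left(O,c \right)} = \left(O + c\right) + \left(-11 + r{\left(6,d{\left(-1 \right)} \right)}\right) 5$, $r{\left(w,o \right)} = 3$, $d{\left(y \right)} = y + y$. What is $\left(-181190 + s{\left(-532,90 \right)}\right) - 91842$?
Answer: $-273514$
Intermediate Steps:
$d{\left(y \right)} = 2 y$
$s{\left(O,c \right)} = -40 + O + c$ ($s{\left(O,c \right)} = \left(O + c\right) + \left(-11 + 3\right) 5 = \left(O + c\right) - 40 = -40 + O + c$)
$\left(-181190 + s{\left(-532,90 \right)}\right) - 91842 = \left(-181190 - 482\right) - 91842 = -181672 - 91842 = -273514$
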